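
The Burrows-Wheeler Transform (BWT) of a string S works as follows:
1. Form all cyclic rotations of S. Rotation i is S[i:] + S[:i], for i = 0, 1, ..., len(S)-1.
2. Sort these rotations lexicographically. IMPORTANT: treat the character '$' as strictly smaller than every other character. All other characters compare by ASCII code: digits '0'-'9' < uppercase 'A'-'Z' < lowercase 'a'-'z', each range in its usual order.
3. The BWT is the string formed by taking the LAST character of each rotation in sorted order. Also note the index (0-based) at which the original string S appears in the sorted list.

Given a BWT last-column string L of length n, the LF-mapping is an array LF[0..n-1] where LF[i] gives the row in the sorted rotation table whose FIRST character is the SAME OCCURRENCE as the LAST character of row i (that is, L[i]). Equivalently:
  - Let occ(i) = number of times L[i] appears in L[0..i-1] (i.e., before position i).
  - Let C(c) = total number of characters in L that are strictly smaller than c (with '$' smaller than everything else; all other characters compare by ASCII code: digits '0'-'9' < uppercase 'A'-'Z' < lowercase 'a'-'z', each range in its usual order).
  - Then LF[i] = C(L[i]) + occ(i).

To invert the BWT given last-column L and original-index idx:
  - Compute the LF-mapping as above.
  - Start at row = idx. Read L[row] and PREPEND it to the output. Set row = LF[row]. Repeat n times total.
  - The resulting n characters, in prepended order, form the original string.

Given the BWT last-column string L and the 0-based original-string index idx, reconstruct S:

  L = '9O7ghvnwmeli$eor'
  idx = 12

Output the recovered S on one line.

LF mapping: 2 3 1 6 7 14 11 15 10 4 9 8 0 5 12 13
Walk LF starting at row 12, prepending L[row]:
  step 1: row=12, L[12]='$', prepend. Next row=LF[12]=0
  step 2: row=0, L[0]='9', prepend. Next row=LF[0]=2
  step 3: row=2, L[2]='7', prepend. Next row=LF[2]=1
  step 4: row=1, L[1]='O', prepend. Next row=LF[1]=3
  step 5: row=3, L[3]='g', prepend. Next row=LF[3]=6
  step 6: row=6, L[6]='n', prepend. Next row=LF[6]=11
  step 7: row=11, L[11]='i', prepend. Next row=LF[11]=8
  step 8: row=8, L[8]='m', prepend. Next row=LF[8]=10
  step 9: row=10, L[10]='l', prepend. Next row=LF[10]=9
  step 10: row=9, L[9]='e', prepend. Next row=LF[9]=4
  step 11: row=4, L[4]='h', prepend. Next row=LF[4]=7
  step 12: row=7, L[7]='w', prepend. Next row=LF[7]=15
  step 13: row=15, L[15]='r', prepend. Next row=LF[15]=13
  step 14: row=13, L[13]='e', prepend. Next row=LF[13]=5
  step 15: row=5, L[5]='v', prepend. Next row=LF[5]=14
  step 16: row=14, L[14]='o', prepend. Next row=LF[14]=12
Reversed output: overwhelmingO79$

Answer: overwhelmingO79$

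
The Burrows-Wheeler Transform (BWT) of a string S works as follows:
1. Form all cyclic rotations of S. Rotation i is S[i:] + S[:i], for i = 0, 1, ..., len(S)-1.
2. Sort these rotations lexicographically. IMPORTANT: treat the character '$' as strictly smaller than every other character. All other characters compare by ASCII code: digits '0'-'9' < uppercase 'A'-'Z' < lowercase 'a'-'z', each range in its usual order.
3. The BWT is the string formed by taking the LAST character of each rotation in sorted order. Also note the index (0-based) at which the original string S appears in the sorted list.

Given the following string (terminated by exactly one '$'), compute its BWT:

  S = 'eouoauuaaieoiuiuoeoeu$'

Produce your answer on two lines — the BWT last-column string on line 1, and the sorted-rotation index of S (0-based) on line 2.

All 22 rotations (rotation i = S[i:]+S[:i]):
  rot[0] = eouoauuaaieoiuiuoeoeu$
  rot[1] = ouoauuaaieoiuiuoeoeu$e
  rot[2] = uoauuaaieoiuiuoeoeu$eo
  rot[3] = oauuaaieoiuiuoeoeu$eou
  rot[4] = auuaaieoiuiuoeoeu$eouo
  rot[5] = uuaaieoiuiuoeoeu$eouoa
  rot[6] = uaaieoiuiuoeoeu$eouoau
  rot[7] = aaieoiuiuoeoeu$eouoauu
  rot[8] = aieoiuiuoeoeu$eouoauua
  rot[9] = ieoiuiuoeoeu$eouoauuaa
  rot[10] = eoiuiuoeoeu$eouoauuaai
  rot[11] = oiuiuoeoeu$eouoauuaaie
  rot[12] = iuiuoeoeu$eouoauuaaieo
  rot[13] = uiuoeoeu$eouoauuaaieoi
  rot[14] = iuoeoeu$eouoauuaaieoiu
  rot[15] = uoeoeu$eouoauuaaieoiui
  rot[16] = oeoeu$eouoauuaaieoiuiu
  rot[17] = eoeu$eouoauuaaieoiuiuo
  rot[18] = oeu$eouoauuaaieoiuiuoe
  rot[19] = eu$eouoauuaaieoiuiuoeo
  rot[20] = u$eouoauuaaieoiuiuoeoe
  rot[21] = $eouoauuaaieoiuiuoeoeu
Sorted (with $ < everything):
  sorted[0] = $eouoauuaaieoiuiuoeoeu  (last char: 'u')
  sorted[1] = aaieoiuiuoeoeu$eouoauu  (last char: 'u')
  sorted[2] = aieoiuiuoeoeu$eouoauua  (last char: 'a')
  sorted[3] = auuaaieoiuiuoeoeu$eouo  (last char: 'o')
  sorted[4] = eoeu$eouoauuaaieoiuiuo  (last char: 'o')
  sorted[5] = eoiuiuoeoeu$eouoauuaai  (last char: 'i')
  sorted[6] = eouoauuaaieoiuiuoeoeu$  (last char: '$')
  sorted[7] = eu$eouoauuaaieoiuiuoeo  (last char: 'o')
  sorted[8] = ieoiuiuoeoeu$eouoauuaa  (last char: 'a')
  sorted[9] = iuiuoeoeu$eouoauuaaieo  (last char: 'o')
  sorted[10] = iuoeoeu$eouoauuaaieoiu  (last char: 'u')
  sorted[11] = oauuaaieoiuiuoeoeu$eou  (last char: 'u')
  sorted[12] = oeoeu$eouoauuaaieoiuiu  (last char: 'u')
  sorted[13] = oeu$eouoauuaaieoiuiuoe  (last char: 'e')
  sorted[14] = oiuiuoeoeu$eouoauuaaie  (last char: 'e')
  sorted[15] = ouoauuaaieoiuiuoeoeu$e  (last char: 'e')
  sorted[16] = u$eouoauuaaieoiuiuoeoe  (last char: 'e')
  sorted[17] = uaaieoiuiuoeoeu$eouoau  (last char: 'u')
  sorted[18] = uiuoeoeu$eouoauuaaieoi  (last char: 'i')
  sorted[19] = uoauuaaieoiuiuoeoeu$eo  (last char: 'o')
  sorted[20] = uoeoeu$eouoauuaaieoiui  (last char: 'i')
  sorted[21] = uuaaieoiuiuoeoeu$eouoa  (last char: 'a')
Last column: uuaooi$oaouuueeeeuioia
Original string S is at sorted index 6

Answer: uuaooi$oaouuueeeeuioia
6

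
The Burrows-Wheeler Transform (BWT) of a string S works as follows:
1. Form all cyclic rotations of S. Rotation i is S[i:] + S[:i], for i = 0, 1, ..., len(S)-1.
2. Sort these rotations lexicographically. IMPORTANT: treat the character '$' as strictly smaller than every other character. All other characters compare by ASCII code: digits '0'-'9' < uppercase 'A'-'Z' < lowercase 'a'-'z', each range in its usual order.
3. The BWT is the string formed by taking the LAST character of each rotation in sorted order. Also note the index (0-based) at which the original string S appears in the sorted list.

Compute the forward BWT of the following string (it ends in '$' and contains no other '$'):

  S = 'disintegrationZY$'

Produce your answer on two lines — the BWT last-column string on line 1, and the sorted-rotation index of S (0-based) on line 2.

Answer: YZnr$testdoiigina
4

Derivation:
All 17 rotations (rotation i = S[i:]+S[:i]):
  rot[0] = disintegrationZY$
  rot[1] = isintegrationZY$d
  rot[2] = sintegrationZY$di
  rot[3] = integrationZY$dis
  rot[4] = ntegrationZY$disi
  rot[5] = tegrationZY$disin
  rot[6] = egrationZY$disint
  rot[7] = grationZY$disinte
  rot[8] = rationZY$disinteg
  rot[9] = ationZY$disintegr
  rot[10] = tionZY$disintegra
  rot[11] = ionZY$disintegrat
  rot[12] = onZY$disintegrati
  rot[13] = nZY$disintegratio
  rot[14] = ZY$disintegration
  rot[15] = Y$disintegrationZ
  rot[16] = $disintegrationZY
Sorted (with $ < everything):
  sorted[0] = $disintegrationZY  (last char: 'Y')
  sorted[1] = Y$disintegrationZ  (last char: 'Z')
  sorted[2] = ZY$disintegration  (last char: 'n')
  sorted[3] = ationZY$disintegr  (last char: 'r')
  sorted[4] = disintegrationZY$  (last char: '$')
  sorted[5] = egrationZY$disint  (last char: 't')
  sorted[6] = grationZY$disinte  (last char: 'e')
  sorted[7] = integrationZY$dis  (last char: 's')
  sorted[8] = ionZY$disintegrat  (last char: 't')
  sorted[9] = isintegrationZY$d  (last char: 'd')
  sorted[10] = nZY$disintegratio  (last char: 'o')
  sorted[11] = ntegrationZY$disi  (last char: 'i')
  sorted[12] = onZY$disintegrati  (last char: 'i')
  sorted[13] = rationZY$disinteg  (last char: 'g')
  sorted[14] = sintegrationZY$di  (last char: 'i')
  sorted[15] = tegrationZY$disin  (last char: 'n')
  sorted[16] = tionZY$disintegra  (last char: 'a')
Last column: YZnr$testdoiigina
Original string S is at sorted index 4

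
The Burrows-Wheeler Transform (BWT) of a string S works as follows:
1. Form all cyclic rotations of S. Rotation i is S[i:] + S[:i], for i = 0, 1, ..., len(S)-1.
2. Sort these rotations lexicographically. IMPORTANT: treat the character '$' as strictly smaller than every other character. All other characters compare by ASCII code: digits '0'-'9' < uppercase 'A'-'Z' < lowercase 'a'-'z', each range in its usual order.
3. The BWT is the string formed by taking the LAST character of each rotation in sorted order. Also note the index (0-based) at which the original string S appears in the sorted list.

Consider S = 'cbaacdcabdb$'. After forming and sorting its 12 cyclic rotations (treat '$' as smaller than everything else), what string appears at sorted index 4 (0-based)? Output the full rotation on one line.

Answer: b$cbaacdcabd

Derivation:
All 12 rotations (rotation i = S[i:]+S[:i]):
  rot[0] = cbaacdcabdb$
  rot[1] = baacdcabdb$c
  rot[2] = aacdcabdb$cb
  rot[3] = acdcabdb$cba
  rot[4] = cdcabdb$cbaa
  rot[5] = dcabdb$cbaac
  rot[6] = cabdb$cbaacd
  rot[7] = abdb$cbaacdc
  rot[8] = bdb$cbaacdca
  rot[9] = db$cbaacdcab
  rot[10] = b$cbaacdcabd
  rot[11] = $cbaacdcabdb
Sorted (with $ < everything):
  sorted[0] = $cbaacdcabdb
  sorted[1] = aacdcabdb$cb
  sorted[2] = abdb$cbaacdc
  sorted[3] = acdcabdb$cba
  sorted[4] = b$cbaacdcabd
  sorted[5] = baacdcabdb$c
  sorted[6] = bdb$cbaacdca
  sorted[7] = cabdb$cbaacd
  sorted[8] = cbaacdcabdb$
  sorted[9] = cdcabdb$cbaa
  sorted[10] = db$cbaacdcab
  sorted[11] = dcabdb$cbaac
sorted[4] = b$cbaacdcabd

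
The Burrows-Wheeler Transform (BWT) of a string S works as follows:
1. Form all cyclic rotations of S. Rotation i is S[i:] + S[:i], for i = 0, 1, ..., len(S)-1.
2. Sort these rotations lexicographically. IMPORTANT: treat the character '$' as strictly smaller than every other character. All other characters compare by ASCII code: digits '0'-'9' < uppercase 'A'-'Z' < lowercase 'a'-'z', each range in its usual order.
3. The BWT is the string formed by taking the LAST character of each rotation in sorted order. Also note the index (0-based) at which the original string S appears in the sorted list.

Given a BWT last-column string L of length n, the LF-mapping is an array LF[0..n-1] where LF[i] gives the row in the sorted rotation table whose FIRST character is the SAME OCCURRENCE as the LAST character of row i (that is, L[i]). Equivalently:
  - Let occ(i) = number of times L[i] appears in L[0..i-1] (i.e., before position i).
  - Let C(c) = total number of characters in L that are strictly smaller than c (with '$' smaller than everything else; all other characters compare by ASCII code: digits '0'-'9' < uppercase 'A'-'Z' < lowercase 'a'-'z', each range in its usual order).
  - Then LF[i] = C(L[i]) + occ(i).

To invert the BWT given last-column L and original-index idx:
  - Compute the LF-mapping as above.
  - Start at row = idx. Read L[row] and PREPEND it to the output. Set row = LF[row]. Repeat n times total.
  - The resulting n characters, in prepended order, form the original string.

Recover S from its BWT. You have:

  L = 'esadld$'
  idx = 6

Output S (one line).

Answer: saddle$

Derivation:
LF mapping: 4 6 1 2 5 3 0
Walk LF starting at row 6, prepending L[row]:
  step 1: row=6, L[6]='$', prepend. Next row=LF[6]=0
  step 2: row=0, L[0]='e', prepend. Next row=LF[0]=4
  step 3: row=4, L[4]='l', prepend. Next row=LF[4]=5
  step 4: row=5, L[5]='d', prepend. Next row=LF[5]=3
  step 5: row=3, L[3]='d', prepend. Next row=LF[3]=2
  step 6: row=2, L[2]='a', prepend. Next row=LF[2]=1
  step 7: row=1, L[1]='s', prepend. Next row=LF[1]=6
Reversed output: saddle$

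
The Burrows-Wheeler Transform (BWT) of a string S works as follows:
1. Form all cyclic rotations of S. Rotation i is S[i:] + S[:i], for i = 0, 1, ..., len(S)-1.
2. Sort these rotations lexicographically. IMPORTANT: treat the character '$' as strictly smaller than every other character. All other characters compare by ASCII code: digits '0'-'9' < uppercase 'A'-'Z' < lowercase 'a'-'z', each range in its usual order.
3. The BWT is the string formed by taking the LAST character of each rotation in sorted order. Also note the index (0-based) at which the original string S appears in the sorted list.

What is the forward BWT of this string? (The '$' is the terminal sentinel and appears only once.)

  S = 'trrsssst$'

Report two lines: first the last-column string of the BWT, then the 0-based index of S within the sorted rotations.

Answer: ttrrssss$
8

Derivation:
All 9 rotations (rotation i = S[i:]+S[:i]):
  rot[0] = trrsssst$
  rot[1] = rrsssst$t
  rot[2] = rsssst$tr
  rot[3] = sssst$trr
  rot[4] = ssst$trrs
  rot[5] = sst$trrss
  rot[6] = st$trrsss
  rot[7] = t$trrssss
  rot[8] = $trrsssst
Sorted (with $ < everything):
  sorted[0] = $trrsssst  (last char: 't')
  sorted[1] = rrsssst$t  (last char: 't')
  sorted[2] = rsssst$tr  (last char: 'r')
  sorted[3] = sssst$trr  (last char: 'r')
  sorted[4] = ssst$trrs  (last char: 's')
  sorted[5] = sst$trrss  (last char: 's')
  sorted[6] = st$trrsss  (last char: 's')
  sorted[7] = t$trrssss  (last char: 's')
  sorted[8] = trrsssst$  (last char: '$')
Last column: ttrrssss$
Original string S is at sorted index 8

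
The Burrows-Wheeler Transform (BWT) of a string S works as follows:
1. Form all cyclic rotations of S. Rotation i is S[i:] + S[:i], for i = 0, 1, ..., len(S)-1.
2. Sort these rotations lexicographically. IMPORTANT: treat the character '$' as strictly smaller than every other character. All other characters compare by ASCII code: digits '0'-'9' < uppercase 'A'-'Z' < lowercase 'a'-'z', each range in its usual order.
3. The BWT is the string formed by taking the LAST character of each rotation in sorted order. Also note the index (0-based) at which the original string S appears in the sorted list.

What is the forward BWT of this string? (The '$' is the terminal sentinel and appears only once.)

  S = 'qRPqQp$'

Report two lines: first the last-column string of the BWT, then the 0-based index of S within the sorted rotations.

All 7 rotations (rotation i = S[i:]+S[:i]):
  rot[0] = qRPqQp$
  rot[1] = RPqQp$q
  rot[2] = PqQp$qR
  rot[3] = qQp$qRP
  rot[4] = Qp$qRPq
  rot[5] = p$qRPqQ
  rot[6] = $qRPqQp
Sorted (with $ < everything):
  sorted[0] = $qRPqQp  (last char: 'p')
  sorted[1] = PqQp$qR  (last char: 'R')
  sorted[2] = Qp$qRPq  (last char: 'q')
  sorted[3] = RPqQp$q  (last char: 'q')
  sorted[4] = p$qRPqQ  (last char: 'Q')
  sorted[5] = qQp$qRP  (last char: 'P')
  sorted[6] = qRPqQp$  (last char: '$')
Last column: pRqqQP$
Original string S is at sorted index 6

Answer: pRqqQP$
6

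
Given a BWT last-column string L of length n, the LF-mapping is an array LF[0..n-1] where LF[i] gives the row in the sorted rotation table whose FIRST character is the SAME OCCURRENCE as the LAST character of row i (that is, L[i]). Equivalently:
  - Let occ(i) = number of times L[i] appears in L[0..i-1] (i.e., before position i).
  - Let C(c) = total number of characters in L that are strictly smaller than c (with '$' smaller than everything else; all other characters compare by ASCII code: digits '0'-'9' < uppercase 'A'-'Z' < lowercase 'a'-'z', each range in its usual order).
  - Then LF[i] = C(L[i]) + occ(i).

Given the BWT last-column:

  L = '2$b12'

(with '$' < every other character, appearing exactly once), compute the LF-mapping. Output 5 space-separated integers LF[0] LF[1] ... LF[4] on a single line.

Char counts: '$':1, '1':1, '2':2, 'b':1
C (first-col start): C('$')=0, C('1')=1, C('2')=2, C('b')=4
L[0]='2': occ=0, LF[0]=C('2')+0=2+0=2
L[1]='$': occ=0, LF[1]=C('$')+0=0+0=0
L[2]='b': occ=0, LF[2]=C('b')+0=4+0=4
L[3]='1': occ=0, LF[3]=C('1')+0=1+0=1
L[4]='2': occ=1, LF[4]=C('2')+1=2+1=3

Answer: 2 0 4 1 3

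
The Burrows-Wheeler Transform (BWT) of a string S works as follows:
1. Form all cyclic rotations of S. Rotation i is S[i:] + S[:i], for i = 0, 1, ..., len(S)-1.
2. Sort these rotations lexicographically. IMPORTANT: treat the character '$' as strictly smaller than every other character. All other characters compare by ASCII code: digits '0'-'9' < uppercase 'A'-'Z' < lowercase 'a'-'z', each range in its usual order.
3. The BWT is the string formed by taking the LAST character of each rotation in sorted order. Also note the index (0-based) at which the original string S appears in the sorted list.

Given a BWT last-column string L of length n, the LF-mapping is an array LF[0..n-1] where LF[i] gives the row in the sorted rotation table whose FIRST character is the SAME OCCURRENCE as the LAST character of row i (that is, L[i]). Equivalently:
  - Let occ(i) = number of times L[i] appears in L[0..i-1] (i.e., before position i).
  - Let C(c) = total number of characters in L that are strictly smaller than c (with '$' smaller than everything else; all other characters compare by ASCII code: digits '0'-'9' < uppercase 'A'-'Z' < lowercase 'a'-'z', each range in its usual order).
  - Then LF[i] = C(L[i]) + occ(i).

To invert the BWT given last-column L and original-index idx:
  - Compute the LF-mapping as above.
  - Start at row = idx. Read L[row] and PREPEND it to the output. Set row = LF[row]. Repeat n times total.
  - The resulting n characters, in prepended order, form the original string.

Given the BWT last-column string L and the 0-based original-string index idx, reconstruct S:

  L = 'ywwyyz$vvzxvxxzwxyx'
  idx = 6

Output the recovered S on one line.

LF mapping: 12 4 5 13 14 16 0 1 2 17 7 3 8 9 18 6 10 15 11
Walk LF starting at row 6, prepending L[row]:
  step 1: row=6, L[6]='$', prepend. Next row=LF[6]=0
  step 2: row=0, L[0]='y', prepend. Next row=LF[0]=12
  step 3: row=12, L[12]='x', prepend. Next row=LF[12]=8
  step 4: row=8, L[8]='v', prepend. Next row=LF[8]=2
  step 5: row=2, L[2]='w', prepend. Next row=LF[2]=5
  step 6: row=5, L[5]='z', prepend. Next row=LF[5]=16
  step 7: row=16, L[16]='x', prepend. Next row=LF[16]=10
  step 8: row=10, L[10]='x', prepend. Next row=LF[10]=7
  step 9: row=7, L[7]='v', prepend. Next row=LF[7]=1
  step 10: row=1, L[1]='w', prepend. Next row=LF[1]=4
  step 11: row=4, L[4]='y', prepend. Next row=LF[4]=14
  step 12: row=14, L[14]='z', prepend. Next row=LF[14]=18
  step 13: row=18, L[18]='x', prepend. Next row=LF[18]=11
  step 14: row=11, L[11]='v', prepend. Next row=LF[11]=3
  step 15: row=3, L[3]='y', prepend. Next row=LF[3]=13
  step 16: row=13, L[13]='x', prepend. Next row=LF[13]=9
  step 17: row=9, L[9]='z', prepend. Next row=LF[9]=17
  step 18: row=17, L[17]='y', prepend. Next row=LF[17]=15
  step 19: row=15, L[15]='w', prepend. Next row=LF[15]=6
Reversed output: wyzxyvxzywvxxzwvxy$

Answer: wyzxyvxzywvxxzwvxy$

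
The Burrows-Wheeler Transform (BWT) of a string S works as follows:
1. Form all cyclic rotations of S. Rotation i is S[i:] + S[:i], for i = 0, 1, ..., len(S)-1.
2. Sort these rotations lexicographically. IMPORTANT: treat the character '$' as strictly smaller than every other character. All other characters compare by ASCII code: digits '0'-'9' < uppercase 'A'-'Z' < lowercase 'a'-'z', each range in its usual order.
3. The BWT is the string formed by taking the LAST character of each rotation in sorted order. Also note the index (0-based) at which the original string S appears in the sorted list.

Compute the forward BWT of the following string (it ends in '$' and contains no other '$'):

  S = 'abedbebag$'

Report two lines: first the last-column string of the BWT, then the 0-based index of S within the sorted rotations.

All 10 rotations (rotation i = S[i:]+S[:i]):
  rot[0] = abedbebag$
  rot[1] = bedbebag$a
  rot[2] = edbebag$ab
  rot[3] = dbebag$abe
  rot[4] = bebag$abed
  rot[5] = ebag$abedb
  rot[6] = bag$abedbe
  rot[7] = ag$abedbeb
  rot[8] = g$abedbeba
  rot[9] = $abedbebag
Sorted (with $ < everything):
  sorted[0] = $abedbebag  (last char: 'g')
  sorted[1] = abedbebag$  (last char: '$')
  sorted[2] = ag$abedbeb  (last char: 'b')
  sorted[3] = bag$abedbe  (last char: 'e')
  sorted[4] = bebag$abed  (last char: 'd')
  sorted[5] = bedbebag$a  (last char: 'a')
  sorted[6] = dbebag$abe  (last char: 'e')
  sorted[7] = ebag$abedb  (last char: 'b')
  sorted[8] = edbebag$ab  (last char: 'b')
  sorted[9] = g$abedbeba  (last char: 'a')
Last column: g$bedaebba
Original string S is at sorted index 1

Answer: g$bedaebba
1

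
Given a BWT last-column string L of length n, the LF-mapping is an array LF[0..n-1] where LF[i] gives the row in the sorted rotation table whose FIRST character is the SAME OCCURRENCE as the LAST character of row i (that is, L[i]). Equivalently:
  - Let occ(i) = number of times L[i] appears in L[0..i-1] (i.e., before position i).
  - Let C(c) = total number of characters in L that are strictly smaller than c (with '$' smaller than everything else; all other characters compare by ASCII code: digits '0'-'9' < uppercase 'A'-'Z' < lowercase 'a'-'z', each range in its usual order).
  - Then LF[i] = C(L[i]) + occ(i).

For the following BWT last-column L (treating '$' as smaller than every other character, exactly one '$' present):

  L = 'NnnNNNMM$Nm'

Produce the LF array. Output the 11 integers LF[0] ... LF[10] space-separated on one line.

Char counts: '$':1, 'M':2, 'N':5, 'm':1, 'n':2
C (first-col start): C('$')=0, C('M')=1, C('N')=3, C('m')=8, C('n')=9
L[0]='N': occ=0, LF[0]=C('N')+0=3+0=3
L[1]='n': occ=0, LF[1]=C('n')+0=9+0=9
L[2]='n': occ=1, LF[2]=C('n')+1=9+1=10
L[3]='N': occ=1, LF[3]=C('N')+1=3+1=4
L[4]='N': occ=2, LF[4]=C('N')+2=3+2=5
L[5]='N': occ=3, LF[5]=C('N')+3=3+3=6
L[6]='M': occ=0, LF[6]=C('M')+0=1+0=1
L[7]='M': occ=1, LF[7]=C('M')+1=1+1=2
L[8]='$': occ=0, LF[8]=C('$')+0=0+0=0
L[9]='N': occ=4, LF[9]=C('N')+4=3+4=7
L[10]='m': occ=0, LF[10]=C('m')+0=8+0=8

Answer: 3 9 10 4 5 6 1 2 0 7 8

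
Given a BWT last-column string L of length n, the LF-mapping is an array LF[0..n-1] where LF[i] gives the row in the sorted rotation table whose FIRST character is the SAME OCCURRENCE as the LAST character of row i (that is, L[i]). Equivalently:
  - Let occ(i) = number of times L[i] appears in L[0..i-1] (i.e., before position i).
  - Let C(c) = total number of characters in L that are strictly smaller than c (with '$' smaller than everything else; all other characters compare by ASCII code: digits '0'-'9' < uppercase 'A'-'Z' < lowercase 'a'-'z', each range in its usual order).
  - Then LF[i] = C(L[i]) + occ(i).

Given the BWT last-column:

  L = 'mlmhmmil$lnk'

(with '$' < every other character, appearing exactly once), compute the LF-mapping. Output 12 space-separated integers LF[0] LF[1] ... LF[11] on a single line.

Answer: 7 4 8 1 9 10 2 5 0 6 11 3

Derivation:
Char counts: '$':1, 'h':1, 'i':1, 'k':1, 'l':3, 'm':4, 'n':1
C (first-col start): C('$')=0, C('h')=1, C('i')=2, C('k')=3, C('l')=4, C('m')=7, C('n')=11
L[0]='m': occ=0, LF[0]=C('m')+0=7+0=7
L[1]='l': occ=0, LF[1]=C('l')+0=4+0=4
L[2]='m': occ=1, LF[2]=C('m')+1=7+1=8
L[3]='h': occ=0, LF[3]=C('h')+0=1+0=1
L[4]='m': occ=2, LF[4]=C('m')+2=7+2=9
L[5]='m': occ=3, LF[5]=C('m')+3=7+3=10
L[6]='i': occ=0, LF[6]=C('i')+0=2+0=2
L[7]='l': occ=1, LF[7]=C('l')+1=4+1=5
L[8]='$': occ=0, LF[8]=C('$')+0=0+0=0
L[9]='l': occ=2, LF[9]=C('l')+2=4+2=6
L[10]='n': occ=0, LF[10]=C('n')+0=11+0=11
L[11]='k': occ=0, LF[11]=C('k')+0=3+0=3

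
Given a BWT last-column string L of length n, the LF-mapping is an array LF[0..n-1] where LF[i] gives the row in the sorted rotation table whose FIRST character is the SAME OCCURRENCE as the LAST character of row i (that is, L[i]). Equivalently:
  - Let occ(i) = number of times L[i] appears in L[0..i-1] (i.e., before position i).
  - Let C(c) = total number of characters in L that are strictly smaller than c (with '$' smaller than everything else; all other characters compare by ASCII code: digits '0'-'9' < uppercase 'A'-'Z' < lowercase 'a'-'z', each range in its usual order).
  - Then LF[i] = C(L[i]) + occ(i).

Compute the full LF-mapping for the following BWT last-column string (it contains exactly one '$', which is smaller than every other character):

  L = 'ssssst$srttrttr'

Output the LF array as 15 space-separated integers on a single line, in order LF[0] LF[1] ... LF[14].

Char counts: '$':1, 'r':3, 's':6, 't':5
C (first-col start): C('$')=0, C('r')=1, C('s')=4, C('t')=10
L[0]='s': occ=0, LF[0]=C('s')+0=4+0=4
L[1]='s': occ=1, LF[1]=C('s')+1=4+1=5
L[2]='s': occ=2, LF[2]=C('s')+2=4+2=6
L[3]='s': occ=3, LF[3]=C('s')+3=4+3=7
L[4]='s': occ=4, LF[4]=C('s')+4=4+4=8
L[5]='t': occ=0, LF[5]=C('t')+0=10+0=10
L[6]='$': occ=0, LF[6]=C('$')+0=0+0=0
L[7]='s': occ=5, LF[7]=C('s')+5=4+5=9
L[8]='r': occ=0, LF[8]=C('r')+0=1+0=1
L[9]='t': occ=1, LF[9]=C('t')+1=10+1=11
L[10]='t': occ=2, LF[10]=C('t')+2=10+2=12
L[11]='r': occ=1, LF[11]=C('r')+1=1+1=2
L[12]='t': occ=3, LF[12]=C('t')+3=10+3=13
L[13]='t': occ=4, LF[13]=C('t')+4=10+4=14
L[14]='r': occ=2, LF[14]=C('r')+2=1+2=3

Answer: 4 5 6 7 8 10 0 9 1 11 12 2 13 14 3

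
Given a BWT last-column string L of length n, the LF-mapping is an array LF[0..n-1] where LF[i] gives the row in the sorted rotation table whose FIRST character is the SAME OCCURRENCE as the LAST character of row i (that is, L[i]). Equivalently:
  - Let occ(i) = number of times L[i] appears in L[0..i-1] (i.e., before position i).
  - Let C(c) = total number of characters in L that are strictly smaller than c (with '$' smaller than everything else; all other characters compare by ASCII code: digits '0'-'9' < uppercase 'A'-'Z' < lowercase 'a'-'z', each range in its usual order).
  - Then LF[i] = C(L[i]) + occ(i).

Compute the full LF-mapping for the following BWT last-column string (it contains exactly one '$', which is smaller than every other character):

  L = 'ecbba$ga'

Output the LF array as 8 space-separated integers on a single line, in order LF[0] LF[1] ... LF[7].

Char counts: '$':1, 'a':2, 'b':2, 'c':1, 'e':1, 'g':1
C (first-col start): C('$')=0, C('a')=1, C('b')=3, C('c')=5, C('e')=6, C('g')=7
L[0]='e': occ=0, LF[0]=C('e')+0=6+0=6
L[1]='c': occ=0, LF[1]=C('c')+0=5+0=5
L[2]='b': occ=0, LF[2]=C('b')+0=3+0=3
L[3]='b': occ=1, LF[3]=C('b')+1=3+1=4
L[4]='a': occ=0, LF[4]=C('a')+0=1+0=1
L[5]='$': occ=0, LF[5]=C('$')+0=0+0=0
L[6]='g': occ=0, LF[6]=C('g')+0=7+0=7
L[7]='a': occ=1, LF[7]=C('a')+1=1+1=2

Answer: 6 5 3 4 1 0 7 2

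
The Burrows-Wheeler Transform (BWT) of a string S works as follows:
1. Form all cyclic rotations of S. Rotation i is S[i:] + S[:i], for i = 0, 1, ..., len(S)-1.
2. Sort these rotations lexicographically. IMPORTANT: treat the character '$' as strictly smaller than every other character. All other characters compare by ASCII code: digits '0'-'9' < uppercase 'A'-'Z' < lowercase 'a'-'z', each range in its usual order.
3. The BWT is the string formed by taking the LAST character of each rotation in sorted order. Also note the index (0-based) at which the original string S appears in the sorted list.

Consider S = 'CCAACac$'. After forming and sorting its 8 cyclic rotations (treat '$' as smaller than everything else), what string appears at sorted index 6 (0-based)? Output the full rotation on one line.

Answer: ac$CCAAC

Derivation:
All 8 rotations (rotation i = S[i:]+S[:i]):
  rot[0] = CCAACac$
  rot[1] = CAACac$C
  rot[2] = AACac$CC
  rot[3] = ACac$CCA
  rot[4] = Cac$CCAA
  rot[5] = ac$CCAAC
  rot[6] = c$CCAACa
  rot[7] = $CCAACac
Sorted (with $ < everything):
  sorted[0] = $CCAACac
  sorted[1] = AACac$CC
  sorted[2] = ACac$CCA
  sorted[3] = CAACac$C
  sorted[4] = CCAACac$
  sorted[5] = Cac$CCAA
  sorted[6] = ac$CCAAC
  sorted[7] = c$CCAACa
sorted[6] = ac$CCAAC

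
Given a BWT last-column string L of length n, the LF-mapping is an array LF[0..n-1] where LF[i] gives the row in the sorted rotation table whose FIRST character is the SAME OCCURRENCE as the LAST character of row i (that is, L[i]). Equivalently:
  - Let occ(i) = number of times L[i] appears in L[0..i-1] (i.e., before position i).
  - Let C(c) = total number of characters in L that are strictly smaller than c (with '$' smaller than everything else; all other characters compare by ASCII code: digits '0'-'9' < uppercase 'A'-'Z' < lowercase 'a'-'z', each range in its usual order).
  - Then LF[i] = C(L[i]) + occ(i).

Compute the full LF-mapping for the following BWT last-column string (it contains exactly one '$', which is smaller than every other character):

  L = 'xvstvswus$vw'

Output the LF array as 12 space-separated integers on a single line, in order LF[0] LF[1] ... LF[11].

Char counts: '$':1, 's':3, 't':1, 'u':1, 'v':3, 'w':2, 'x':1
C (first-col start): C('$')=0, C('s')=1, C('t')=4, C('u')=5, C('v')=6, C('w')=9, C('x')=11
L[0]='x': occ=0, LF[0]=C('x')+0=11+0=11
L[1]='v': occ=0, LF[1]=C('v')+0=6+0=6
L[2]='s': occ=0, LF[2]=C('s')+0=1+0=1
L[3]='t': occ=0, LF[3]=C('t')+0=4+0=4
L[4]='v': occ=1, LF[4]=C('v')+1=6+1=7
L[5]='s': occ=1, LF[5]=C('s')+1=1+1=2
L[6]='w': occ=0, LF[6]=C('w')+0=9+0=9
L[7]='u': occ=0, LF[7]=C('u')+0=5+0=5
L[8]='s': occ=2, LF[8]=C('s')+2=1+2=3
L[9]='$': occ=0, LF[9]=C('$')+0=0+0=0
L[10]='v': occ=2, LF[10]=C('v')+2=6+2=8
L[11]='w': occ=1, LF[11]=C('w')+1=9+1=10

Answer: 11 6 1 4 7 2 9 5 3 0 8 10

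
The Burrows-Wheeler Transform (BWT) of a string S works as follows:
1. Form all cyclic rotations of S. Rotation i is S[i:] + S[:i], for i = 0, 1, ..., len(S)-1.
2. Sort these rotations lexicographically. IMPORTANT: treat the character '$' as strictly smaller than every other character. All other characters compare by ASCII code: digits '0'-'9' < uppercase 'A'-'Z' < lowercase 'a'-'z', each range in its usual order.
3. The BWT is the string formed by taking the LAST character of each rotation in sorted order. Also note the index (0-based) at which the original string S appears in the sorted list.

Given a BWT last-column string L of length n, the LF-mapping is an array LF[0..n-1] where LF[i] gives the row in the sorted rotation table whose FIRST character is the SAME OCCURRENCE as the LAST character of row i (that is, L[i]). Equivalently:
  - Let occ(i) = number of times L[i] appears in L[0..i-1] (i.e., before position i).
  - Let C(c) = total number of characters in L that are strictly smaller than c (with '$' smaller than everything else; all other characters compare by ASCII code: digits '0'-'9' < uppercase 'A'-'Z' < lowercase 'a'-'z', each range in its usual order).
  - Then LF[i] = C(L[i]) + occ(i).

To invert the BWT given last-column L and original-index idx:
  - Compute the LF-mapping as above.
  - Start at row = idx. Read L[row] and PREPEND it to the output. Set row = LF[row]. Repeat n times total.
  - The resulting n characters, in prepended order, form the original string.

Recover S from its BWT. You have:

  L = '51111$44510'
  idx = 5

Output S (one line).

Answer: 1111054415$

Derivation:
LF mapping: 9 2 3 4 5 0 7 8 10 6 1
Walk LF starting at row 5, prepending L[row]:
  step 1: row=5, L[5]='$', prepend. Next row=LF[5]=0
  step 2: row=0, L[0]='5', prepend. Next row=LF[0]=9
  step 3: row=9, L[9]='1', prepend. Next row=LF[9]=6
  step 4: row=6, L[6]='4', prepend. Next row=LF[6]=7
  step 5: row=7, L[7]='4', prepend. Next row=LF[7]=8
  step 6: row=8, L[8]='5', prepend. Next row=LF[8]=10
  step 7: row=10, L[10]='0', prepend. Next row=LF[10]=1
  step 8: row=1, L[1]='1', prepend. Next row=LF[1]=2
  step 9: row=2, L[2]='1', prepend. Next row=LF[2]=3
  step 10: row=3, L[3]='1', prepend. Next row=LF[3]=4
  step 11: row=4, L[4]='1', prepend. Next row=LF[4]=5
Reversed output: 1111054415$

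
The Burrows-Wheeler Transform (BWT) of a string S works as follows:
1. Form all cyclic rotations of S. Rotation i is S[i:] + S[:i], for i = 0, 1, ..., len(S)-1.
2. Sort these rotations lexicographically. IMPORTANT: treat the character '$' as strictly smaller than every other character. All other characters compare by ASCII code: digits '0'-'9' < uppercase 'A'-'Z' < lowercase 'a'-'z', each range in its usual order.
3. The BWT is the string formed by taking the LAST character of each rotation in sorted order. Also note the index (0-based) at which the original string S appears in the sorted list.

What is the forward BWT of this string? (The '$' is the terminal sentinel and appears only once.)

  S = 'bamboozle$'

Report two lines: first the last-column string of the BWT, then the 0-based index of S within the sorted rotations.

Answer: eb$mlzaboo
2

Derivation:
All 10 rotations (rotation i = S[i:]+S[:i]):
  rot[0] = bamboozle$
  rot[1] = amboozle$b
  rot[2] = mboozle$ba
  rot[3] = boozle$bam
  rot[4] = oozle$bamb
  rot[5] = ozle$bambo
  rot[6] = zle$bamboo
  rot[7] = le$bambooz
  rot[8] = e$bamboozl
  rot[9] = $bamboozle
Sorted (with $ < everything):
  sorted[0] = $bamboozle  (last char: 'e')
  sorted[1] = amboozle$b  (last char: 'b')
  sorted[2] = bamboozle$  (last char: '$')
  sorted[3] = boozle$bam  (last char: 'm')
  sorted[4] = e$bamboozl  (last char: 'l')
  sorted[5] = le$bambooz  (last char: 'z')
  sorted[6] = mboozle$ba  (last char: 'a')
  sorted[7] = oozle$bamb  (last char: 'b')
  sorted[8] = ozle$bambo  (last char: 'o')
  sorted[9] = zle$bamboo  (last char: 'o')
Last column: eb$mlzaboo
Original string S is at sorted index 2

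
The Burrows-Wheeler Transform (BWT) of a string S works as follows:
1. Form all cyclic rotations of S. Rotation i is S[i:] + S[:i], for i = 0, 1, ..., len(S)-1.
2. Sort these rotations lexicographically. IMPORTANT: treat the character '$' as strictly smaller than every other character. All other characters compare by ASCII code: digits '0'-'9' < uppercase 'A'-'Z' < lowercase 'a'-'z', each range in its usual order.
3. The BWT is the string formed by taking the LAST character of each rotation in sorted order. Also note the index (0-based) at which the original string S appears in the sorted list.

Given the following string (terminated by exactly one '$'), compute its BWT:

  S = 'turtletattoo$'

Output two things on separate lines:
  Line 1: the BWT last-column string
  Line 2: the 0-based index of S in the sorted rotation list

All 13 rotations (rotation i = S[i:]+S[:i]):
  rot[0] = turtletattoo$
  rot[1] = urtletattoo$t
  rot[2] = rtletattoo$tu
  rot[3] = tletattoo$tur
  rot[4] = letattoo$turt
  rot[5] = etattoo$turtl
  rot[6] = tattoo$turtle
  rot[7] = attoo$turtlet
  rot[8] = ttoo$turtleta
  rot[9] = too$turtletat
  rot[10] = oo$turtletatt
  rot[11] = o$turtletatto
  rot[12] = $turtletattoo
Sorted (with $ < everything):
  sorted[0] = $turtletattoo  (last char: 'o')
  sorted[1] = attoo$turtlet  (last char: 't')
  sorted[2] = etattoo$turtl  (last char: 'l')
  sorted[3] = letattoo$turt  (last char: 't')
  sorted[4] = o$turtletatto  (last char: 'o')
  sorted[5] = oo$turtletatt  (last char: 't')
  sorted[6] = rtletattoo$tu  (last char: 'u')
  sorted[7] = tattoo$turtle  (last char: 'e')
  sorted[8] = tletattoo$tur  (last char: 'r')
  sorted[9] = too$turtletat  (last char: 't')
  sorted[10] = ttoo$turtleta  (last char: 'a')
  sorted[11] = turtletattoo$  (last char: '$')
  sorted[12] = urtletattoo$t  (last char: 't')
Last column: otltotuerta$t
Original string S is at sorted index 11

Answer: otltotuerta$t
11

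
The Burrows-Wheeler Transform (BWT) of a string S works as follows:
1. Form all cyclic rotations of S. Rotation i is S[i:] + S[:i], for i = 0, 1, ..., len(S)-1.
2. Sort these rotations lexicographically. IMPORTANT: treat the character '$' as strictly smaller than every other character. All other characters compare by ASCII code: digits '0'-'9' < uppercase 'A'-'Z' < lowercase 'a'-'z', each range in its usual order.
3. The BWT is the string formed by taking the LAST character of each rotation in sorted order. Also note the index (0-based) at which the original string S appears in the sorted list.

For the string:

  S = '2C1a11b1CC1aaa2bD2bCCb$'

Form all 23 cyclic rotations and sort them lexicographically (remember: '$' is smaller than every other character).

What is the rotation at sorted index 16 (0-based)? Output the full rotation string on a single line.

All 23 rotations (rotation i = S[i:]+S[:i]):
  rot[0] = 2C1a11b1CC1aaa2bD2bCCb$
  rot[1] = C1a11b1CC1aaa2bD2bCCb$2
  rot[2] = 1a11b1CC1aaa2bD2bCCb$2C
  rot[3] = a11b1CC1aaa2bD2bCCb$2C1
  rot[4] = 11b1CC1aaa2bD2bCCb$2C1a
  rot[5] = 1b1CC1aaa2bD2bCCb$2C1a1
  rot[6] = b1CC1aaa2bD2bCCb$2C1a11
  rot[7] = 1CC1aaa2bD2bCCb$2C1a11b
  rot[8] = CC1aaa2bD2bCCb$2C1a11b1
  rot[9] = C1aaa2bD2bCCb$2C1a11b1C
  rot[10] = 1aaa2bD2bCCb$2C1a11b1CC
  rot[11] = aaa2bD2bCCb$2C1a11b1CC1
  rot[12] = aa2bD2bCCb$2C1a11b1CC1a
  rot[13] = a2bD2bCCb$2C1a11b1CC1aa
  rot[14] = 2bD2bCCb$2C1a11b1CC1aaa
  rot[15] = bD2bCCb$2C1a11b1CC1aaa2
  rot[16] = D2bCCb$2C1a11b1CC1aaa2b
  rot[17] = 2bCCb$2C1a11b1CC1aaa2bD
  rot[18] = bCCb$2C1a11b1CC1aaa2bD2
  rot[19] = CCb$2C1a11b1CC1aaa2bD2b
  rot[20] = Cb$2C1a11b1CC1aaa2bD2bC
  rot[21] = b$2C1a11b1CC1aaa2bD2bCC
  rot[22] = $2C1a11b1CC1aaa2bD2bCCb
Sorted (with $ < everything):
  sorted[0] = $2C1a11b1CC1aaa2bD2bCCb
  sorted[1] = 11b1CC1aaa2bD2bCCb$2C1a
  sorted[2] = 1CC1aaa2bD2bCCb$2C1a11b
  sorted[3] = 1a11b1CC1aaa2bD2bCCb$2C
  sorted[4] = 1aaa2bD2bCCb$2C1a11b1CC
  sorted[5] = 1b1CC1aaa2bD2bCCb$2C1a1
  sorted[6] = 2C1a11b1CC1aaa2bD2bCCb$
  sorted[7] = 2bCCb$2C1a11b1CC1aaa2bD
  sorted[8] = 2bD2bCCb$2C1a11b1CC1aaa
  sorted[9] = C1a11b1CC1aaa2bD2bCCb$2
  sorted[10] = C1aaa2bD2bCCb$2C1a11b1C
  sorted[11] = CC1aaa2bD2bCCb$2C1a11b1
  sorted[12] = CCb$2C1a11b1CC1aaa2bD2b
  sorted[13] = Cb$2C1a11b1CC1aaa2bD2bC
  sorted[14] = D2bCCb$2C1a11b1CC1aaa2b
  sorted[15] = a11b1CC1aaa2bD2bCCb$2C1
  sorted[16] = a2bD2bCCb$2C1a11b1CC1aa
  sorted[17] = aa2bD2bCCb$2C1a11b1CC1a
  sorted[18] = aaa2bD2bCCb$2C1a11b1CC1
  sorted[19] = b$2C1a11b1CC1aaa2bD2bCC
  sorted[20] = b1CC1aaa2bD2bCCb$2C1a11
  sorted[21] = bCCb$2C1a11b1CC1aaa2bD2
  sorted[22] = bD2bCCb$2C1a11b1CC1aaa2
sorted[16] = a2bD2bCCb$2C1a11b1CC1aa

Answer: a2bD2bCCb$2C1a11b1CC1aa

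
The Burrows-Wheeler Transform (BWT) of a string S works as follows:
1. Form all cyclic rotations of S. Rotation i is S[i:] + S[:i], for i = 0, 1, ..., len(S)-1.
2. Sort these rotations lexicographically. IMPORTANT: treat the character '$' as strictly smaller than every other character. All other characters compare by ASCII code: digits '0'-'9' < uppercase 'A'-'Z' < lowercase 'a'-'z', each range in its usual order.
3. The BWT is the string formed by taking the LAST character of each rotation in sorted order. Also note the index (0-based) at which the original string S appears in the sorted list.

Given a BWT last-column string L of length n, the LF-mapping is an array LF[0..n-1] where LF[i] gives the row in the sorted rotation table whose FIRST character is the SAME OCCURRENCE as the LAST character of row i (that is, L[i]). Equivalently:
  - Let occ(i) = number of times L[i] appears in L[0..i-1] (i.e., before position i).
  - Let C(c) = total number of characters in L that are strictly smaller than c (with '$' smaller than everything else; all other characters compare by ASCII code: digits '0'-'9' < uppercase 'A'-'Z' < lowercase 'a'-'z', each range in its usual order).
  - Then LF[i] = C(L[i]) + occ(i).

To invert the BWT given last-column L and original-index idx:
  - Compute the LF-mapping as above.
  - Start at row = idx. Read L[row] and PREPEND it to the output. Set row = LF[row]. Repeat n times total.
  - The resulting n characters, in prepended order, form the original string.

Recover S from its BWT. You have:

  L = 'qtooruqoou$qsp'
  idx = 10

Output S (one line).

Answer: supuroqtoooqq$

Derivation:
LF mapping: 6 11 1 2 9 12 7 3 4 13 0 8 10 5
Walk LF starting at row 10, prepending L[row]:
  step 1: row=10, L[10]='$', prepend. Next row=LF[10]=0
  step 2: row=0, L[0]='q', prepend. Next row=LF[0]=6
  step 3: row=6, L[6]='q', prepend. Next row=LF[6]=7
  step 4: row=7, L[7]='o', prepend. Next row=LF[7]=3
  step 5: row=3, L[3]='o', prepend. Next row=LF[3]=2
  step 6: row=2, L[2]='o', prepend. Next row=LF[2]=1
  step 7: row=1, L[1]='t', prepend. Next row=LF[1]=11
  step 8: row=11, L[11]='q', prepend. Next row=LF[11]=8
  step 9: row=8, L[8]='o', prepend. Next row=LF[8]=4
  step 10: row=4, L[4]='r', prepend. Next row=LF[4]=9
  step 11: row=9, L[9]='u', prepend. Next row=LF[9]=13
  step 12: row=13, L[13]='p', prepend. Next row=LF[13]=5
  step 13: row=5, L[5]='u', prepend. Next row=LF[5]=12
  step 14: row=12, L[12]='s', prepend. Next row=LF[12]=10
Reversed output: supuroqtoooqq$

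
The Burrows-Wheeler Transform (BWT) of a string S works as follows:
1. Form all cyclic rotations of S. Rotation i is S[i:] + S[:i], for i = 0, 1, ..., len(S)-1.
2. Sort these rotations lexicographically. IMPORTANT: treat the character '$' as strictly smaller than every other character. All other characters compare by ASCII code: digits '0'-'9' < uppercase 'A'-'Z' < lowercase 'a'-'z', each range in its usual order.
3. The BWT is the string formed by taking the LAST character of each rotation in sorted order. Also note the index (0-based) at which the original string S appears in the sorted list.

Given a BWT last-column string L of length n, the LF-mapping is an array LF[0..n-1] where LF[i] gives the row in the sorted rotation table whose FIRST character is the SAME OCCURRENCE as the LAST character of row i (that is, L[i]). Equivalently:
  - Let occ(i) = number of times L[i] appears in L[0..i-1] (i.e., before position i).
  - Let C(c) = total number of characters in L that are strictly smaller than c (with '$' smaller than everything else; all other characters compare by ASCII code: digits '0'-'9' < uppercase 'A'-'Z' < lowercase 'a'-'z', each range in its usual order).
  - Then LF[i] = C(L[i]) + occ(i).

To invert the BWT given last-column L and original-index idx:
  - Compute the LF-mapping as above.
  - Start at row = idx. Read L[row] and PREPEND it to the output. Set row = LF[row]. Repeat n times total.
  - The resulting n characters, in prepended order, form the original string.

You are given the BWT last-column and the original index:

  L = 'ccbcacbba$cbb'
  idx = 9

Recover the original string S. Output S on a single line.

LF mapping: 8 9 3 10 1 11 4 5 2 0 12 6 7
Walk LF starting at row 9, prepending L[row]:
  step 1: row=9, L[9]='$', prepend. Next row=LF[9]=0
  step 2: row=0, L[0]='c', prepend. Next row=LF[0]=8
  step 3: row=8, L[8]='a', prepend. Next row=LF[8]=2
  step 4: row=2, L[2]='b', prepend. Next row=LF[2]=3
  step 5: row=3, L[3]='c', prepend. Next row=LF[3]=10
  step 6: row=10, L[10]='c', prepend. Next row=LF[10]=12
  step 7: row=12, L[12]='b', prepend. Next row=LF[12]=7
  step 8: row=7, L[7]='b', prepend. Next row=LF[7]=5
  step 9: row=5, L[5]='c', prepend. Next row=LF[5]=11
  step 10: row=11, L[11]='b', prepend. Next row=LF[11]=6
  step 11: row=6, L[6]='b', prepend. Next row=LF[6]=4
  step 12: row=4, L[4]='a', prepend. Next row=LF[4]=1
  step 13: row=1, L[1]='c', prepend. Next row=LF[1]=9
Reversed output: cabbcbbccbac$

Answer: cabbcbbccbac$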